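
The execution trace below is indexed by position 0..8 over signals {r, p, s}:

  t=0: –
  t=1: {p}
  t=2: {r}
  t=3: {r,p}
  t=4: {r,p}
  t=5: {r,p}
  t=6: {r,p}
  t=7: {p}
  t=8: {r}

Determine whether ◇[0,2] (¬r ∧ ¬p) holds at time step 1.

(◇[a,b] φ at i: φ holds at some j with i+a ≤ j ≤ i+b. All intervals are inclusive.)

False

Check (¬r ∧ ¬p) at each j in [1,3]:
  j=1: false
  j=2: false
  j=3: false
No position in the window satisfies it → formula fails.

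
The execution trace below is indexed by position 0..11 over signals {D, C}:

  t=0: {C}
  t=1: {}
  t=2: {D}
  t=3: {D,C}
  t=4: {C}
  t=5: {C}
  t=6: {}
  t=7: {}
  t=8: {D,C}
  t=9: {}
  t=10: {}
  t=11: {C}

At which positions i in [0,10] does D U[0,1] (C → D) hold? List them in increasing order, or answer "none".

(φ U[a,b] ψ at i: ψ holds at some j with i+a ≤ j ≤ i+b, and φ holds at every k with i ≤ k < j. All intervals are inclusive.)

1, 2, 3, 6, 7, 8, 9, 10

Evaluate at each i in [0,10]:
  i=0: ✗ (lhs fails at k=0 before rhs at j=1)
  i=1: ✓ (rhs at j=1)
  i=2: ✓ (rhs at j=2)
  i=3: ✓ (rhs at j=3)
  i=4: ✗ (no rhs in [4,5])
  i=5: ✗ (lhs fails at k=5 before rhs at j=6)
  i=6: ✓ (rhs at j=6)
  i=7: ✓ (rhs at j=7)
  i=8: ✓ (rhs at j=8)
  i=9: ✓ (rhs at j=9)
  i=10: ✓ (rhs at j=10)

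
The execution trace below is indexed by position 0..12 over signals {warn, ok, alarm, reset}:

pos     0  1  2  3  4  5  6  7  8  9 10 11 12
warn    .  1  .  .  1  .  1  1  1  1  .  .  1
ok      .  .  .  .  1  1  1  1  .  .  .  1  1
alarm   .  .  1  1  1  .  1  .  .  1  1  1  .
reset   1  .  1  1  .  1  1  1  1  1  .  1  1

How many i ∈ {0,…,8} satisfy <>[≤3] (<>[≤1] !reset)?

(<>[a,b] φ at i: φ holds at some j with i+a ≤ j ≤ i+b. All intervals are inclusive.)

8

Evaluate at each i in [0,8]:
  i=0: ✓ (witness j=0)
  i=1: ✓ (witness j=1)
  i=2: ✓ (witness j=3)
  i=3: ✓ (witness j=3)
  i=4: ✓ (witness j=4)
  i=5: ✗ (none in [5,8])
  i=6: ✓ (witness j=9)
  i=7: ✓ (witness j=9)
  i=8: ✓ (witness j=9)
Positions where it holds: {0, 1, 2, 3, 4, 6, 7, 8} → 8.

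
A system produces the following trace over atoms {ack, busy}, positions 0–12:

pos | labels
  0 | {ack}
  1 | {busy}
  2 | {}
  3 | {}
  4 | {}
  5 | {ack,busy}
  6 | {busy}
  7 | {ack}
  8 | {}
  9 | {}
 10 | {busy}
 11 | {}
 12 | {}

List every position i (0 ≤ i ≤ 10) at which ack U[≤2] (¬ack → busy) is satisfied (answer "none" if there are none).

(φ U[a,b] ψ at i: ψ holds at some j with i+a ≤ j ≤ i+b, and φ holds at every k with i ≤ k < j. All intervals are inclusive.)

0, 1, 5, 6, 7, 10

Evaluate at each i in [0,10]:
  i=0: ✓ (rhs at j=0)
  i=1: ✓ (rhs at j=1)
  i=2: ✗ (no rhs in [2,4])
  i=3: ✗ (lhs fails at k=3 before rhs at j=5)
  i=4: ✗ (lhs fails at k=4 before rhs at j=5)
  i=5: ✓ (rhs at j=5)
  i=6: ✓ (rhs at j=6)
  i=7: ✓ (rhs at j=7)
  i=8: ✗ (lhs fails at k=8 before rhs at j=10)
  i=9: ✗ (lhs fails at k=9 before rhs at j=10)
  i=10: ✓ (rhs at j=10)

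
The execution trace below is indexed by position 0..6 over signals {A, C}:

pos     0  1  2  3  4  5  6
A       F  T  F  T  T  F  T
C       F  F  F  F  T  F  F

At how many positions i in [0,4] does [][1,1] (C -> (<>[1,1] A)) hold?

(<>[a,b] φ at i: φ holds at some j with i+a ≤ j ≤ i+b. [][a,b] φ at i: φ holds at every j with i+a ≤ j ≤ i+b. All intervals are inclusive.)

4

Evaluate at each i in [0,4]:
  i=0: ✓ (all of [1,1])
  i=1: ✓ (all of [2,2])
  i=2: ✓ (all of [3,3])
  i=3: ✗ (fails at j=4)
  i=4: ✓ (all of [5,5])
Positions where it holds: {0, 1, 2, 4} → 4.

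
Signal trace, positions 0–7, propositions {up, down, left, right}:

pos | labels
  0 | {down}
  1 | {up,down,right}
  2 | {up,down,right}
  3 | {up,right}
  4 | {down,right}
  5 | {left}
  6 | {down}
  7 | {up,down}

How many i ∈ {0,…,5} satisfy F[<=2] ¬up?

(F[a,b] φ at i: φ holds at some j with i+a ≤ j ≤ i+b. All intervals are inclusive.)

5

Evaluate at each i in [0,5]:
  i=0: ✓ (witness j=0)
  i=1: ✗ (none in [1,3])
  i=2: ✓ (witness j=4)
  i=3: ✓ (witness j=4)
  i=4: ✓ (witness j=4)
  i=5: ✓ (witness j=5)
Positions where it holds: {0, 2, 3, 4, 5} → 5.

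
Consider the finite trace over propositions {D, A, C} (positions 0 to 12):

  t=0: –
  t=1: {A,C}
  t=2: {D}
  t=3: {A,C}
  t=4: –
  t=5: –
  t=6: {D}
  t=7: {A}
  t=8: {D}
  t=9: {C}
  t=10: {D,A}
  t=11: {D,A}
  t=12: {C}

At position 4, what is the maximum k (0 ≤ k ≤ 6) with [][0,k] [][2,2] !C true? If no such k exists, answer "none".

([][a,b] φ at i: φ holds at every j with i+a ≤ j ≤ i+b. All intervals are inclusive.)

[][2,2] !C must hold from j=4 onward; find where it first fails.
  j=4: holds
  j=5: holds
  j=6: holds
  j=7: fails
Holds on [4,6], so largest k = 2.

2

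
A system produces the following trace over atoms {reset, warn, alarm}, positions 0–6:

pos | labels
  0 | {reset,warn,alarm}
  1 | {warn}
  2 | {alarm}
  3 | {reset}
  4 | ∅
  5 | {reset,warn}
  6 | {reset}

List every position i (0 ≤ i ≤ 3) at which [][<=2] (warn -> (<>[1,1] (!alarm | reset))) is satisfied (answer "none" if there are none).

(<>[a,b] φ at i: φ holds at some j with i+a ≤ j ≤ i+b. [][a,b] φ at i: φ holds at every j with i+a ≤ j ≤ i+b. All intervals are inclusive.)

Evaluate at each i in [0,3]:
  i=0: ✗ (fails at j=1)
  i=1: ✗ (fails at j=1)
  i=2: ✓ (all of [2,4])
  i=3: ✓ (all of [3,5])

2, 3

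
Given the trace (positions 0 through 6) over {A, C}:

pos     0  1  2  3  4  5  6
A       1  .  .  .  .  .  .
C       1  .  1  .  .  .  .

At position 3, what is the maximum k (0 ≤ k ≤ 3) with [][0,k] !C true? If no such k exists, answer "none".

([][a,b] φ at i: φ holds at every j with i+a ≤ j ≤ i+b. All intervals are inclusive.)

3

!C must hold from j=3 onward; find where it first fails.
  j=3: holds
  j=4: holds
  j=5: holds
  j=6: holds
Holds through j=6; largest k = 3.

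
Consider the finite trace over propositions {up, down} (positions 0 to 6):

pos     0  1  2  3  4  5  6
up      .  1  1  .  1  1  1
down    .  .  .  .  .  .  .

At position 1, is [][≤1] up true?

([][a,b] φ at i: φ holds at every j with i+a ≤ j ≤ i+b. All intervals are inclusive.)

Check up at every j in [1,2]:
  j=1: true
  j=2: true
All positions satisfy it → formula holds.

Holds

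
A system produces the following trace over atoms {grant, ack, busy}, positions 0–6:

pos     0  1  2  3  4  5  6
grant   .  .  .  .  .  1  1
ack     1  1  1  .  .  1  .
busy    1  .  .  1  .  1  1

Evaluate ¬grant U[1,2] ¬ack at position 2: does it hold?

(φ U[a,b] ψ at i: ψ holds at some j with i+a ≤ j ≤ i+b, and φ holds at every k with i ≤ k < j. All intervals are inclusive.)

Need some j in [3,4] with ¬ack, and ¬grant at every k in [2,j-1].
  j=3: ¬ack holds; ¬grant holds at every k in [2,2] → satisfied.

True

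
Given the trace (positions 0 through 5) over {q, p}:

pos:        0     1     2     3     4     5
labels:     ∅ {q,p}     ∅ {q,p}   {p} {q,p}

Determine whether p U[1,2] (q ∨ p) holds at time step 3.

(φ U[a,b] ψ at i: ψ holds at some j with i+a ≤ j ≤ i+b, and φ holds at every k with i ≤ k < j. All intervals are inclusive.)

Holds

Need some j in [4,5] with (q ∨ p), and p at every k in [3,j-1].
  j=4: (q ∨ p) holds; p holds at every k in [3,3] → satisfied.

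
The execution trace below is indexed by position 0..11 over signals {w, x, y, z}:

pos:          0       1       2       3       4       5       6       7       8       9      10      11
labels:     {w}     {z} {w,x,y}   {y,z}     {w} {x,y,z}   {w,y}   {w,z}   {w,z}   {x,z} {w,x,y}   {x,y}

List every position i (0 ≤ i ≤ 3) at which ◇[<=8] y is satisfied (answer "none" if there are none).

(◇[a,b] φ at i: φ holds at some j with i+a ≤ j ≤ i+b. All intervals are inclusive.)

0, 1, 2, 3

Evaluate at each i in [0,3]:
  i=0: ✓ (witness j=2)
  i=1: ✓ (witness j=2)
  i=2: ✓ (witness j=2)
  i=3: ✓ (witness j=3)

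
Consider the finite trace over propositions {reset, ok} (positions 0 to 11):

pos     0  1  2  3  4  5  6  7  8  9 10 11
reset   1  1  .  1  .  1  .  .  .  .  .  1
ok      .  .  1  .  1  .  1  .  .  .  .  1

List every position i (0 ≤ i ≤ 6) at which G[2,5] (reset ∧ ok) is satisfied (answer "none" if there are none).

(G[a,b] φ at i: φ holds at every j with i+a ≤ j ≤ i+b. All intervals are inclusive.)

Evaluate at each i in [0,6]:
  i=0: ✗ (fails at j=2)
  i=1: ✗ (fails at j=3)
  i=2: ✗ (fails at j=4)
  i=3: ✗ (fails at j=5)
  i=4: ✗ (fails at j=6)
  i=5: ✗ (fails at j=7)
  i=6: ✗ (fails at j=8)

none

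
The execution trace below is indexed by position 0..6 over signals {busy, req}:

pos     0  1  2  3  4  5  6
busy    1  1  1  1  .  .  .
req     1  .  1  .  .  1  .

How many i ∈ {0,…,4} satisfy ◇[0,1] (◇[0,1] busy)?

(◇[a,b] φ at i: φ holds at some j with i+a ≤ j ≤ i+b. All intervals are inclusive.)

Evaluate at each i in [0,4]:
  i=0: ✓ (witness j=0)
  i=1: ✓ (witness j=1)
  i=2: ✓ (witness j=2)
  i=3: ✓ (witness j=3)
  i=4: ✗ (none in [4,5])
Positions where it holds: {0, 1, 2, 3} → 4.

4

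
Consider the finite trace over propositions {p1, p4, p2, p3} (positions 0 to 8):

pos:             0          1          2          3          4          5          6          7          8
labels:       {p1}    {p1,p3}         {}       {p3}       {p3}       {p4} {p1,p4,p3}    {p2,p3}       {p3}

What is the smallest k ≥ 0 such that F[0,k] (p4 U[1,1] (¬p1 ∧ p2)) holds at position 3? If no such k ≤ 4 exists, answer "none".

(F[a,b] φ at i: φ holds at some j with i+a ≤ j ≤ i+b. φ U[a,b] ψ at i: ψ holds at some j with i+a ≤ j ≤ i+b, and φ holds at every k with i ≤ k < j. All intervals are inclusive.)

3

Scan j = 3,4,… for (p4 U[1,1] (¬p1 ∧ p2)):
  j=3: fails
  j=4: fails
  j=5: fails
  j=6: holds
First hit at j=6, so smallest k = 6-3 = 3.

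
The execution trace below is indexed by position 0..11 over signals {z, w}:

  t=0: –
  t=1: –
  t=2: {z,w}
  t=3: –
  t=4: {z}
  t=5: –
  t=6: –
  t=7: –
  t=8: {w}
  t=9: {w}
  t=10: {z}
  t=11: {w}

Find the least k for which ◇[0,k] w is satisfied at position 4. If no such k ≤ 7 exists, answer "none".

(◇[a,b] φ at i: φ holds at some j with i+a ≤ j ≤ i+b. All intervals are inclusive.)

Scan j = 4,5,… for w:
  j=4: fails
  j=5: fails
  j=6: fails
  j=7: fails
  j=8: holds
First hit at j=8, so smallest k = 8-4 = 4.

4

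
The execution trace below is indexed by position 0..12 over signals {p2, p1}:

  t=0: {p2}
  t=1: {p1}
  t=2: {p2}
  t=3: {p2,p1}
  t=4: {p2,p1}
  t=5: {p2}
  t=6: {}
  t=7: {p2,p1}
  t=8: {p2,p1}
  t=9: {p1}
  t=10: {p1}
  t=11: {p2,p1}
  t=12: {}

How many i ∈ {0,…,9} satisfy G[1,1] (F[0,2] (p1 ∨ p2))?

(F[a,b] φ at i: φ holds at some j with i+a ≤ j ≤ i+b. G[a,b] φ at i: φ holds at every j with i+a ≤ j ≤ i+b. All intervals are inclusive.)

10

Evaluate at each i in [0,9]:
  i=0: ✓ (all of [1,1])
  i=1: ✓ (all of [2,2])
  i=2: ✓ (all of [3,3])
  i=3: ✓ (all of [4,4])
  i=4: ✓ (all of [5,5])
  i=5: ✓ (all of [6,6])
  i=6: ✓ (all of [7,7])
  i=7: ✓ (all of [8,8])
  i=8: ✓ (all of [9,9])
  i=9: ✓ (all of [10,10])
Positions where it holds: {0, 1, 2, 3, 4, 5, 6, 7, 8, 9} → 10.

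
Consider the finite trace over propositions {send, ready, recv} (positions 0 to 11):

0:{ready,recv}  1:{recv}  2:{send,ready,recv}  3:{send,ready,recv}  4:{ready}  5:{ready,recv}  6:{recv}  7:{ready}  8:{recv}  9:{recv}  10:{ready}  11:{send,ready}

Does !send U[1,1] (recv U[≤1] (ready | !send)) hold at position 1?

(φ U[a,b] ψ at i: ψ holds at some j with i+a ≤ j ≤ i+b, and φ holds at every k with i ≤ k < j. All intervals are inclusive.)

Need some j in [2,2] with (recv U[≤1] (ready | !send)), and !send at every k in [1,j-1].
  j=2: (recv U[≤1] (ready | !send)) holds; !send holds at every k in [1,1] → satisfied.

Holds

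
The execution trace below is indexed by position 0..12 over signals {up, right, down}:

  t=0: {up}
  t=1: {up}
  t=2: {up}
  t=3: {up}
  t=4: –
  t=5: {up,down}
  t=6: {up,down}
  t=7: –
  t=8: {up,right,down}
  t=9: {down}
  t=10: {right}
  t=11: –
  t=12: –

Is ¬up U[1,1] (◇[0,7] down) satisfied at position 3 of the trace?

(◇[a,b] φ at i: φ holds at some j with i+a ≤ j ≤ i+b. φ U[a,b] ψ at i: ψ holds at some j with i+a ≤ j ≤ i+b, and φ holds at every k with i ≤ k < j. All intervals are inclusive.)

False

Need some j in [4,4] with ◇[0,7] down, and ¬up at every k in [3,j-1].
  j=4: ◇[0,7] down holds, but ¬up fails at k=3 → not this j.
No j in the window works → until fails.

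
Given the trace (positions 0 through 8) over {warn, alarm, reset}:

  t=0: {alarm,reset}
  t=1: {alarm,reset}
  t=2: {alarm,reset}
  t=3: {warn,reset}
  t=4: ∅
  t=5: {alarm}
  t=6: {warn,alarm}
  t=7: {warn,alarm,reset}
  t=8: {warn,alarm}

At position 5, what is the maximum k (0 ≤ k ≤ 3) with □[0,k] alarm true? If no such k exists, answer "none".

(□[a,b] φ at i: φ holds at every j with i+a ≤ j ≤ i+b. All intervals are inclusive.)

3

alarm must hold from j=5 onward; find where it first fails.
  j=5: holds
  j=6: holds
  j=7: holds
  j=8: holds
Holds through j=8; largest k = 3.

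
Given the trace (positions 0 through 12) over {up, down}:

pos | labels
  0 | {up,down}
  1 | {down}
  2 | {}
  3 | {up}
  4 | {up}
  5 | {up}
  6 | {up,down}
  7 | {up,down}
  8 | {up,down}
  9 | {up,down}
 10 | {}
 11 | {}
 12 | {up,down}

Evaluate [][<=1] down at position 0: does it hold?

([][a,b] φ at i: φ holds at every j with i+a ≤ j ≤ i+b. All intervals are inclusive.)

Check down at every j in [0,1]:
  j=0: true
  j=1: true
All positions satisfy it → formula holds.

True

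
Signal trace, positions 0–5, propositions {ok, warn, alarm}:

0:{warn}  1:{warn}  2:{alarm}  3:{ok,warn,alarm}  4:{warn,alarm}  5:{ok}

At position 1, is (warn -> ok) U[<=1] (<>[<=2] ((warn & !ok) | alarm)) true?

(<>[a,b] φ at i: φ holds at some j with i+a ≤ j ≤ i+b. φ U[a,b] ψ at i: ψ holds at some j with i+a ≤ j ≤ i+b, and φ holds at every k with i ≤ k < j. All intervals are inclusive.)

Holds

Need some j in [1,2] with <>[<=2] ((warn & !ok) | alarm), and (warn -> ok) at every k in [1,j-1].
  j=1: <>[<=2] ((warn & !ok) | alarm) holds; no prefix to check → satisfied.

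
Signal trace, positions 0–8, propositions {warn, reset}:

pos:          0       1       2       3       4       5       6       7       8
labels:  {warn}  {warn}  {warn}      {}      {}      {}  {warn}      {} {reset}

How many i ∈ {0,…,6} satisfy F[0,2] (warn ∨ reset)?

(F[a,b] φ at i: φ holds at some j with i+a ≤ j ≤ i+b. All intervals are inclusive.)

6

Evaluate at each i in [0,6]:
  i=0: ✓ (witness j=0)
  i=1: ✓ (witness j=1)
  i=2: ✓ (witness j=2)
  i=3: ✗ (none in [3,5])
  i=4: ✓ (witness j=6)
  i=5: ✓ (witness j=6)
  i=6: ✓ (witness j=6)
Positions where it holds: {0, 1, 2, 4, 5, 6} → 6.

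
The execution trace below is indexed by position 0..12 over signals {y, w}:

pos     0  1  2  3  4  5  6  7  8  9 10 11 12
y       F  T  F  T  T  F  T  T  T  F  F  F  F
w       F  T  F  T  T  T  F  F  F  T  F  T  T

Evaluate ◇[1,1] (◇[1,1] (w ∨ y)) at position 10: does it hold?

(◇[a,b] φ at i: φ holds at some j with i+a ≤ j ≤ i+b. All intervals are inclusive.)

True

Check ◇[1,1] (w ∨ y) at each j in [11,11]:
  j=11: holds (witness at 12)
Found at j=11 → formula holds.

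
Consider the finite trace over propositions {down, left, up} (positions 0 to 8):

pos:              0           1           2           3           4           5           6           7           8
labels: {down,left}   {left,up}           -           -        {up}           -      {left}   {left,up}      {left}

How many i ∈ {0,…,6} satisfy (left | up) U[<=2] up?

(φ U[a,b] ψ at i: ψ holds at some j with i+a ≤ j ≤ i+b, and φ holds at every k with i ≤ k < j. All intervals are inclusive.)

4

Evaluate at each i in [0,6]:
  i=0: ✓ (rhs at j=1; lhs holds on [0,0])
  i=1: ✓ (rhs at j=1)
  i=2: ✗ (lhs fails at k=2 before rhs at j=4)
  i=3: ✗ (lhs fails at k=3 before rhs at j=4)
  i=4: ✓ (rhs at j=4)
  i=5: ✗ (lhs fails at k=5 before rhs at j=7)
  i=6: ✓ (rhs at j=7; lhs holds on [6,6])
Positions where it holds: {0, 1, 4, 6} → 4.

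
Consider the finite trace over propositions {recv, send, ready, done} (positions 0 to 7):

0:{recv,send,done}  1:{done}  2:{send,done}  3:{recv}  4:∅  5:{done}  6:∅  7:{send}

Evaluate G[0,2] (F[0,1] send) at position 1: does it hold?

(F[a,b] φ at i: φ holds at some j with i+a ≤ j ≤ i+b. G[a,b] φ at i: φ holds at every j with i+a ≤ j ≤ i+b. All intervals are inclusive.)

Check F[0,1] send at every j in [1,3]:
  j=1: holds (witness at 2)
  j=2: holds (witness at 2)
  j=3: fails (none in [3,4])
Fails at j=3 → formula fails.

No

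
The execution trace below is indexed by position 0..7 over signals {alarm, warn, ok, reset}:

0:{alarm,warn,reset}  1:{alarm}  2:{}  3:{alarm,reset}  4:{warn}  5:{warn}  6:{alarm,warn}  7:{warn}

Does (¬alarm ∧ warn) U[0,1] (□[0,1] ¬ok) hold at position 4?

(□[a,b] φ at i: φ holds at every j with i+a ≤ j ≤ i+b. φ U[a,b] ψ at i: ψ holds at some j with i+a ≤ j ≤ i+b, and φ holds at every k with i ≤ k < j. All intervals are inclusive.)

Need some j in [4,5] with □[0,1] ¬ok, and (¬alarm ∧ warn) at every k in [4,j-1].
  j=4: □[0,1] ¬ok holds; no prefix to check → satisfied.

Yes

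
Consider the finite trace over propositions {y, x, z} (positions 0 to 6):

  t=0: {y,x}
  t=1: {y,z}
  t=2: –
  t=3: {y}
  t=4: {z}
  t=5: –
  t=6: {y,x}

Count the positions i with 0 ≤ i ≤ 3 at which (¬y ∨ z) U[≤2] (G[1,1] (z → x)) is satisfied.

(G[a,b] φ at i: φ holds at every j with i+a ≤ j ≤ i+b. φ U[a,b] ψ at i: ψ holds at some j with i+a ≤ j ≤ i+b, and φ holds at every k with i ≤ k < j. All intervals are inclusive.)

2

Evaluate at each i in [0,3]:
  i=0: ✗ (lhs fails at k=0 before rhs at j=1)
  i=1: ✓ (rhs at j=1)
  i=2: ✓ (rhs at j=2)
  i=3: ✗ (lhs fails at k=3 before rhs at j=4)
Positions where it holds: {1, 2} → 2.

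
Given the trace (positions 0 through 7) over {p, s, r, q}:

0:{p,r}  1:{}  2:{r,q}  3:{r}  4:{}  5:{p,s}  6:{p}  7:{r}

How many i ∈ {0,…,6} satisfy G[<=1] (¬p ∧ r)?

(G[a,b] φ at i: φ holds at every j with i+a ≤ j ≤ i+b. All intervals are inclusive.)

Evaluate at each i in [0,6]:
  i=0: ✗ (fails at j=0)
  i=1: ✗ (fails at j=1)
  i=2: ✓ (all of [2,3])
  i=3: ✗ (fails at j=4)
  i=4: ✗ (fails at j=4)
  i=5: ✗ (fails at j=5)
  i=6: ✗ (fails at j=6)
Positions where it holds: {2} → 1.

1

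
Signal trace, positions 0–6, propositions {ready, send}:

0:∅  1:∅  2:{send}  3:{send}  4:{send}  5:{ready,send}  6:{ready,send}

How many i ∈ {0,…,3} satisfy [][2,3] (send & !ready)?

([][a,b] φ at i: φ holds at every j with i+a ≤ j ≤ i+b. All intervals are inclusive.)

Evaluate at each i in [0,3]:
  i=0: ✓ (all of [2,3])
  i=1: ✓ (all of [3,4])
  i=2: ✗ (fails at j=5)
  i=3: ✗ (fails at j=5)
Positions where it holds: {0, 1} → 2.

2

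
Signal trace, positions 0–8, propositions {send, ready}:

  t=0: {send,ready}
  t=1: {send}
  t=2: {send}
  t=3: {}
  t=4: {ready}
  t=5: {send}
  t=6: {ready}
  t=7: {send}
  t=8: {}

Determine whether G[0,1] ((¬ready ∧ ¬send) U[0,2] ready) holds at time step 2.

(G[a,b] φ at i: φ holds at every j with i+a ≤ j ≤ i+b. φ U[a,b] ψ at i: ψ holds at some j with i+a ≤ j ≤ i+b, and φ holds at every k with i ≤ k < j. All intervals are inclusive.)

False

Check ((¬ready ∧ ¬send) U[0,2] ready) at every j in [2,3]:
  j=2: fails
  j=3: holds
Fails at j=2 → formula fails.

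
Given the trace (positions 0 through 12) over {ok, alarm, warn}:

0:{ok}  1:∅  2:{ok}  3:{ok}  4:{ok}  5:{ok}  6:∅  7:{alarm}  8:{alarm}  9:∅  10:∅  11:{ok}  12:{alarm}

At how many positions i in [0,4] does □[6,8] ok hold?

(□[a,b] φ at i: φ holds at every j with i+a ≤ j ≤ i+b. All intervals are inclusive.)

0

Evaluate at each i in [0,4]:
  i=0: ✗ (fails at j=6)
  i=1: ✗ (fails at j=7)
  i=2: ✗ (fails at j=8)
  i=3: ✗ (fails at j=9)
  i=4: ✗ (fails at j=10)
Positions where it holds: {} → 0.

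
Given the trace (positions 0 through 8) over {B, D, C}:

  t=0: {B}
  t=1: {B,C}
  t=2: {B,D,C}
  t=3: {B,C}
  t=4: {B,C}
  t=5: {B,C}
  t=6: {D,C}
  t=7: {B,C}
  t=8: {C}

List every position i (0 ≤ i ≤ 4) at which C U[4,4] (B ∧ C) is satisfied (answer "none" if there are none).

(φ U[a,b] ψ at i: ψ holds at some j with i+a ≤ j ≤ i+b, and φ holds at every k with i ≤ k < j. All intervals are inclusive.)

1, 3

Evaluate at each i in [0,4]:
  i=0: ✗ (lhs fails at k=0 before rhs at j=4)
  i=1: ✓ (rhs at j=5; lhs holds on [1,4])
  i=2: ✗ (no rhs in [6,6])
  i=3: ✓ (rhs at j=7; lhs holds on [3,6])
  i=4: ✗ (no rhs in [8,8])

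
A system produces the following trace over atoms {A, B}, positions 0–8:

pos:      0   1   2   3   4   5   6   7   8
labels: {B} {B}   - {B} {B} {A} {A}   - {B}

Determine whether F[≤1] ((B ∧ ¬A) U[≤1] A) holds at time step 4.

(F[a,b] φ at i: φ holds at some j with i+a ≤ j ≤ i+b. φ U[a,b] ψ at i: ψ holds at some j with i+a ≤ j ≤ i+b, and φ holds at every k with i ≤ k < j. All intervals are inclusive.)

Yes

Check ((B ∧ ¬A) U[≤1] A) at each j in [4,5]:
  j=4: holds
  j=5: holds
Found at j=4 → formula holds.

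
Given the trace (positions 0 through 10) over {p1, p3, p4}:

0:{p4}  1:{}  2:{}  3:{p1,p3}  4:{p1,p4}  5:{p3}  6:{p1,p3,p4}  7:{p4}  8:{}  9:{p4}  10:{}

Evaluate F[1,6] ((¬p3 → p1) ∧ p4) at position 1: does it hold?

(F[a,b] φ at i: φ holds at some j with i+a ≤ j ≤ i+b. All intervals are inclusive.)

Yes

Check ((¬p3 → p1) ∧ p4) at each j in [2,7]:
  j=2: false
  j=3: false
  j=4: true
  j=5: false
  j=6: true
  j=7: false
Found at j=4 → formula holds.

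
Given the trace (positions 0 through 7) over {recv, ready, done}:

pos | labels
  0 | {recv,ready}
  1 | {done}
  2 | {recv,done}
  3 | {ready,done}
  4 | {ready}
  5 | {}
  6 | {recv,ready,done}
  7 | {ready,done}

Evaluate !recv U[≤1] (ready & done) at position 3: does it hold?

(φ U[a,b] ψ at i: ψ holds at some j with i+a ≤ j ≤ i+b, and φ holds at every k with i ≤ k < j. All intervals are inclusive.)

True

Need some j in [3,4] with (ready & done), and !recv at every k in [3,j-1].
  j=3: (ready & done) holds; no prefix to check → satisfied.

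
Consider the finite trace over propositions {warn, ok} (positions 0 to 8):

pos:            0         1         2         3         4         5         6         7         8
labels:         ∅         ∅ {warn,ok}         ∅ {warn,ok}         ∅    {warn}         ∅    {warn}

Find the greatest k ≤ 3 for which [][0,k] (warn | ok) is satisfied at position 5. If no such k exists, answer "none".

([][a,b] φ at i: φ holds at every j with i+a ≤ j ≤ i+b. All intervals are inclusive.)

(warn | ok) must hold from j=5 onward; find where it first fails.
  j=5: fails → no k works.

none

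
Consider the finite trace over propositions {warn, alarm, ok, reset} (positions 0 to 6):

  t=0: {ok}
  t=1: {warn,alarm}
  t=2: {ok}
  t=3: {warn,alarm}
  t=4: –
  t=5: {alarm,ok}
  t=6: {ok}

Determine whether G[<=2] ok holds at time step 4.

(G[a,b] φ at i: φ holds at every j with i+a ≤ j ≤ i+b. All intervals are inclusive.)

Check ok at every j in [4,6]:
  j=4: false
  j=5: true
  j=6: true
Fails at j=4 → formula fails.

False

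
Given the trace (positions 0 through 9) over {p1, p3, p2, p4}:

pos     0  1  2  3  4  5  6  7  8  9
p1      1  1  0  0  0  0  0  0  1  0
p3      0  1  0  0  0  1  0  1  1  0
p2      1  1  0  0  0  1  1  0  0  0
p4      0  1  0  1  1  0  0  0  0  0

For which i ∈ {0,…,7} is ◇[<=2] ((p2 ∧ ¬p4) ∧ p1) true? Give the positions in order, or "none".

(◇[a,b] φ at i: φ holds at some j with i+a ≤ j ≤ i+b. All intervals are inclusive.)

Evaluate at each i in [0,7]:
  i=0: ✓ (witness j=0)
  i=1: ✗ (none in [1,3])
  i=2: ✗ (none in [2,4])
  i=3: ✗ (none in [3,5])
  i=4: ✗ (none in [4,6])
  i=5: ✗ (none in [5,7])
  i=6: ✗ (none in [6,8])
  i=7: ✗ (none in [7,9])

0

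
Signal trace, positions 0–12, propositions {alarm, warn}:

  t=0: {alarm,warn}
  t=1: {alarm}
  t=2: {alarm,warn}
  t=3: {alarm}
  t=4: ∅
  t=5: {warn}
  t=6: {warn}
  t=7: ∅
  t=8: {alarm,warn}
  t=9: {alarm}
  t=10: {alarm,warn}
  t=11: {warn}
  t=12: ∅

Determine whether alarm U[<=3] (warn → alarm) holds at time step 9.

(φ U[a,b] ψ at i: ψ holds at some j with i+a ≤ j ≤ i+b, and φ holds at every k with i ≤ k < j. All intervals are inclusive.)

Need some j in [9,12] with (warn → alarm), and alarm at every k in [9,j-1].
  j=9: (warn → alarm) holds; no prefix to check → satisfied.

Holds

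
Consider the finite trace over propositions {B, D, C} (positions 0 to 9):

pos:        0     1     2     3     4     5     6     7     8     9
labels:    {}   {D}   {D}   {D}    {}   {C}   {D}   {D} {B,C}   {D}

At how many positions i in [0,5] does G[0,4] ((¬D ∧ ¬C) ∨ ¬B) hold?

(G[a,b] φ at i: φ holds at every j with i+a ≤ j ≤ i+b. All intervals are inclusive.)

Evaluate at each i in [0,5]:
  i=0: ✓ (all of [0,4])
  i=1: ✓ (all of [1,5])
  i=2: ✓ (all of [2,6])
  i=3: ✓ (all of [3,7])
  i=4: ✗ (fails at j=8)
  i=5: ✗ (fails at j=8)
Positions where it holds: {0, 1, 2, 3} → 4.

4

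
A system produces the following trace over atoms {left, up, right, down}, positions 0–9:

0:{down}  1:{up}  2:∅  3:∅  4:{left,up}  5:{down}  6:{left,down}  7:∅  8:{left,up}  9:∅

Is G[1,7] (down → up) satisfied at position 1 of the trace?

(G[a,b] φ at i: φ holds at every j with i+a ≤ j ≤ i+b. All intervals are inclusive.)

Check (down → up) at every j in [2,8]:
  j=2: antecedent false → ✓
  j=3: antecedent false → ✓
  j=4: antecedent false → ✓
  j=5: antecedent true; consequent false → ✗
  j=6: antecedent true; consequent false → ✗
  j=7: antecedent false → ✓
  j=8: antecedent false → ✓
Fails at j=5 → formula fails.

No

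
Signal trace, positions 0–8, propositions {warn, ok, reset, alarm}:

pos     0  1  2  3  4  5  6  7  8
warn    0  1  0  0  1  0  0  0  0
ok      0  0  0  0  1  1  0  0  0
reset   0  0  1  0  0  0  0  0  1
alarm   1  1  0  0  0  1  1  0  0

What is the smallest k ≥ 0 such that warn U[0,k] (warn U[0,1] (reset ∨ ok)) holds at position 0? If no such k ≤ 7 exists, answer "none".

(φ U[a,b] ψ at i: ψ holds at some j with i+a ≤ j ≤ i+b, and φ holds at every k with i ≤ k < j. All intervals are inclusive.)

Need earliest j ≥ 0 with (warn U[0,1] (reset ∨ ok)), and warn at every k in [0,j-1].
  j=0: rhs fails.
  j=1: rhs holds but lhs fails at k=0.
  j=2: rhs holds but lhs fails at k=0.
  j=3: rhs fails.
  j=4: rhs holds but lhs fails at k=0.
  j=5: rhs holds but lhs fails at k=0.
  j=6: rhs fails.
  j=7: rhs fails.
No witness within the range → none.

none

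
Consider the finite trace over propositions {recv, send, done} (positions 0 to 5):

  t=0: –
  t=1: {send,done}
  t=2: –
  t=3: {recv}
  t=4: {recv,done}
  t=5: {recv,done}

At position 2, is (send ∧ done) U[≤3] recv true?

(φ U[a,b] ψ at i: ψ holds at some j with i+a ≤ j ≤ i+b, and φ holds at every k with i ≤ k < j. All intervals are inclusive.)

Does not hold

Need some j in [2,5] with recv, and (send ∧ done) at every k in [2,j-1].
  j=2: recv false.
  j=3: recv holds, but (send ∧ done) fails at k=2 → not this j.
  j=4: recv holds, but (send ∧ done) fails at k=2 → not this j.
  j=5: recv holds, but (send ∧ done) fails at k=2 → not this j.
No j in the window works → until fails.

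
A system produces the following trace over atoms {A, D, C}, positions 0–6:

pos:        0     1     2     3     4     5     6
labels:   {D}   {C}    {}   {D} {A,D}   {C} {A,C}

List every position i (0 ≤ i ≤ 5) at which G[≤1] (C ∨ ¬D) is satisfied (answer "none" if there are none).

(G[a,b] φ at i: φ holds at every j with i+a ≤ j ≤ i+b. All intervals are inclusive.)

1, 5

Evaluate at each i in [0,5]:
  i=0: ✗ (fails at j=0)
  i=1: ✓ (all of [1,2])
  i=2: ✗ (fails at j=3)
  i=3: ✗ (fails at j=3)
  i=4: ✗ (fails at j=4)
  i=5: ✓ (all of [5,6])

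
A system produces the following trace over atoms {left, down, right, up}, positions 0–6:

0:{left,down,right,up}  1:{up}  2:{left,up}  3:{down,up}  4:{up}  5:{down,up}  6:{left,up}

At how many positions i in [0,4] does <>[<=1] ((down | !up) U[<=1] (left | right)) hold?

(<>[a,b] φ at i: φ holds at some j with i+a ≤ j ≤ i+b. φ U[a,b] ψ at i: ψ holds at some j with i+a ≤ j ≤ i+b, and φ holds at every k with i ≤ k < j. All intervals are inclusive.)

Evaluate at each i in [0,4]:
  i=0: ✓ (witness j=0)
  i=1: ✓ (witness j=2)
  i=2: ✓ (witness j=2)
  i=3: ✗ (none in [3,4])
  i=4: ✓ (witness j=5)
Positions where it holds: {0, 1, 2, 4} → 4.

4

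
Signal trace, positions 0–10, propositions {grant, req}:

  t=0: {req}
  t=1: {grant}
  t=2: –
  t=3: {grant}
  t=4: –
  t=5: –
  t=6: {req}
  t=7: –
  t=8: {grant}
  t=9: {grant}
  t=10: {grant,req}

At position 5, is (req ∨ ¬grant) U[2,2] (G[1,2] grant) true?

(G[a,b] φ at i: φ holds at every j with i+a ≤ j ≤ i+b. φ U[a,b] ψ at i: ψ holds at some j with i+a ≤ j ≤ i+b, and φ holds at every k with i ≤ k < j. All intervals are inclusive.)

True

Need some j in [7,7] with G[1,2] grant, and (req ∨ ¬grant) at every k in [5,j-1].
  j=7: G[1,2] grant holds; (req ∨ ¬grant) holds at every k in [5,6] → satisfied.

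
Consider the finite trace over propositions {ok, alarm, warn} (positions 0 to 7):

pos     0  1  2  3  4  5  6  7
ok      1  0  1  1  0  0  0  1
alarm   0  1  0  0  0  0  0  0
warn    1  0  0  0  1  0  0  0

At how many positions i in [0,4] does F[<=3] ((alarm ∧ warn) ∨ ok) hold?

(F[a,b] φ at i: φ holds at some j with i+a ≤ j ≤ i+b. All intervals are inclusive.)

Evaluate at each i in [0,4]:
  i=0: ✓ (witness j=0)
  i=1: ✓ (witness j=2)
  i=2: ✓ (witness j=2)
  i=3: ✓ (witness j=3)
  i=4: ✓ (witness j=7)
Positions where it holds: {0, 1, 2, 3, 4} → 5.

5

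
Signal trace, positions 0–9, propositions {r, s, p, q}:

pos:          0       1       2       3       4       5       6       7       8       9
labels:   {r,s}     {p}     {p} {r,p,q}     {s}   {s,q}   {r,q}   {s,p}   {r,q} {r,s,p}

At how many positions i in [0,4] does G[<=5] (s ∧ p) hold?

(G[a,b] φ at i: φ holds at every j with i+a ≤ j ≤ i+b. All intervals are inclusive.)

0

Evaluate at each i in [0,4]:
  i=0: ✗ (fails at j=0)
  i=1: ✗ (fails at j=1)
  i=2: ✗ (fails at j=2)
  i=3: ✗ (fails at j=3)
  i=4: ✗ (fails at j=4)
Positions where it holds: {} → 0.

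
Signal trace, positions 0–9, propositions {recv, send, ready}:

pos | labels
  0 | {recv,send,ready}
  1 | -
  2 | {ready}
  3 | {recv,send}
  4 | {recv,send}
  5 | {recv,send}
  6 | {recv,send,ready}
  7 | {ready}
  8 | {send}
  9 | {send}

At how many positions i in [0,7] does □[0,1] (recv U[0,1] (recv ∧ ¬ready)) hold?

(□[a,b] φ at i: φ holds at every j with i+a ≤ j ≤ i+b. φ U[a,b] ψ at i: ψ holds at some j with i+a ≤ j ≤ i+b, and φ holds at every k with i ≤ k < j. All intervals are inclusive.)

2

Evaluate at each i in [0,7]:
  i=0: ✗ (fails at j=0)
  i=1: ✗ (fails at j=1)
  i=2: ✗ (fails at j=2)
  i=3: ✓ (all of [3,4])
  i=4: ✓ (all of [4,5])
  i=5: ✗ (fails at j=6)
  i=6: ✗ (fails at j=6)
  i=7: ✗ (fails at j=7)
Positions where it holds: {3, 4} → 2.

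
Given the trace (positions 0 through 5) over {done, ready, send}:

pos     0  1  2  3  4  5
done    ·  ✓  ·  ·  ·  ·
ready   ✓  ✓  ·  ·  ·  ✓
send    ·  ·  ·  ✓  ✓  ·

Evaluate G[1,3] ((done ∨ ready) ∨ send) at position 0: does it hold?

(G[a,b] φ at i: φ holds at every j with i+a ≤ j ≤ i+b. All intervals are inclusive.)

False

Check ((done ∨ ready) ∨ send) at every j in [1,3]:
  j=1: true
  j=2: false
  j=3: true
Fails at j=2 → formula fails.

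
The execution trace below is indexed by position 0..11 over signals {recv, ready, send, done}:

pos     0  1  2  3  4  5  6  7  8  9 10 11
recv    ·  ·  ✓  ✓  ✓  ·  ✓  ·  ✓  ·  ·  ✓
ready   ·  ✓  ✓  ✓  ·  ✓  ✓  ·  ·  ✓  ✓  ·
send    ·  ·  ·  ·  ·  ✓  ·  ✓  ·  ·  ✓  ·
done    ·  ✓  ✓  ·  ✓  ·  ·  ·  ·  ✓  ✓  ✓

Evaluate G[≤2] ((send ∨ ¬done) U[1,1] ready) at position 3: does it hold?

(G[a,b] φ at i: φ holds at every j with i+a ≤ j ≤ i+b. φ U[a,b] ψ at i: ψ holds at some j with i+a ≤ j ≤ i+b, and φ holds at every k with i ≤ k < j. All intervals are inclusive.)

False

Check ((send ∨ ¬done) U[1,1] ready) at every j in [3,5]:
  j=3: fails
  j=4: fails
  j=5: holds
Fails at j=3 → formula fails.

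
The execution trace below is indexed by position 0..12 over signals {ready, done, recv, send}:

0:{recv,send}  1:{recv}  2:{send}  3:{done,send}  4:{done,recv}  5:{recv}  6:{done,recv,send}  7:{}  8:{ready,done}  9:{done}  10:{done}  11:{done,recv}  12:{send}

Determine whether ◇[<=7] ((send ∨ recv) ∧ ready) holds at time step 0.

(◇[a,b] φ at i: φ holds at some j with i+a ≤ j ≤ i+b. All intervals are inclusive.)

Check ((send ∨ recv) ∧ ready) at each j in [0,7]:
  j=0: false
  j=1: false
  j=2: false
  j=3: false
  j=4: false
  j=5: false
  j=6: false
  j=7: false
No position in the window satisfies it → formula fails.

False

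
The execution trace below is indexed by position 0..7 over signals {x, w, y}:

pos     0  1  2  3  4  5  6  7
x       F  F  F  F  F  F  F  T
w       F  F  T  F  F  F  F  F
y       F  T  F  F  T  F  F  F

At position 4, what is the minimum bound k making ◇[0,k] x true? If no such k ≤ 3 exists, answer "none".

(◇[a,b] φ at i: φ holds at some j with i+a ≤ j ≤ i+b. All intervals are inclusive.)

Scan j = 4,5,… for x:
  j=4: fails
  j=5: fails
  j=6: fails
  j=7: holds
First hit at j=7, so smallest k = 7-4 = 3.

3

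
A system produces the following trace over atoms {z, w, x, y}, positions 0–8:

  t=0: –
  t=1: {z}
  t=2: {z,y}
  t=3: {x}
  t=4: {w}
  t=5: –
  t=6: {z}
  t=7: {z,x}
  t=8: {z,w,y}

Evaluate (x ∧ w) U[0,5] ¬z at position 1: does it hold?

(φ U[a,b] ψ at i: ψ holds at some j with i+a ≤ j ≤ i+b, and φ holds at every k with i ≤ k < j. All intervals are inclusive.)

Need some j in [1,6] with ¬z, and (x ∧ w) at every k in [1,j-1].
  j=1: ¬z false.
  j=2: ¬z false.
  j=3: ¬z holds, but (x ∧ w) fails at k=1 → not this j.
  j=4: ¬z holds, but (x ∧ w) fails at k=1 → not this j.
  j=5: ¬z holds, but (x ∧ w) fails at k=1 → not this j.
  j=6: ¬z false.
No j in the window works → until fails.

Does not hold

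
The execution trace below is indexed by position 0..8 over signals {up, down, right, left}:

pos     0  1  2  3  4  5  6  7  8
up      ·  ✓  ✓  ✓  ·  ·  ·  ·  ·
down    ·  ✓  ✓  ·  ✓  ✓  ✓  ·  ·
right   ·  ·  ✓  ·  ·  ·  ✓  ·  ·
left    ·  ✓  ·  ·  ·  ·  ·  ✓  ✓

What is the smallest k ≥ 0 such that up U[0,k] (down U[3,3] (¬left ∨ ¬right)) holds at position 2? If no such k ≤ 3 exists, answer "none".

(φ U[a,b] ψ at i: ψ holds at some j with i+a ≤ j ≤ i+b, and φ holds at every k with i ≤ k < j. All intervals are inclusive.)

Need earliest j ≥ 2 with (down U[3,3] (¬left ∨ ¬right)), and up at every k in [2,j-1].
  j=2: rhs fails.
  j=3: rhs fails.
  j=4: rhs holds; lhs holds on [2,3]. k = 2.

2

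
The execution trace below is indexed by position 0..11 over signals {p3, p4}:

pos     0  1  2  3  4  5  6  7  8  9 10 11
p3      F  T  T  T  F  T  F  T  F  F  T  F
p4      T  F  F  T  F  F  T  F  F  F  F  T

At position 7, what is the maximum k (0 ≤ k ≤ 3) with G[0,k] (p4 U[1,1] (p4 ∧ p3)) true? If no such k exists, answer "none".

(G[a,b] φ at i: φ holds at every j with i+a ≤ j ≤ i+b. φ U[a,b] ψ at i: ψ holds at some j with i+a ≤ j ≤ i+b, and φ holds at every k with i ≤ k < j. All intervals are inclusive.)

(p4 U[1,1] (p4 ∧ p3)) must hold from j=7 onward; find where it first fails.
  j=7: fails → no k works.

none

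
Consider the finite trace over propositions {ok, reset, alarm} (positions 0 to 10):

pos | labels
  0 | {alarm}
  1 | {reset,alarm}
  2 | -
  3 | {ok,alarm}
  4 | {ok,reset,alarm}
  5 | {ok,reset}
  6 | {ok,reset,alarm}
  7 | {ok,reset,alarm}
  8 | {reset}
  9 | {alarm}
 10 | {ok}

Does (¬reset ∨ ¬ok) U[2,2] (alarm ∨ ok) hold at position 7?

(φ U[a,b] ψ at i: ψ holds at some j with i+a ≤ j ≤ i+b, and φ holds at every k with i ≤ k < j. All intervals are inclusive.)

Need some j in [9,9] with (alarm ∨ ok), and (¬reset ∨ ¬ok) at every k in [7,j-1].
  j=9: (alarm ∨ ok) holds, but (¬reset ∨ ¬ok) fails at k=7 → not this j.
No j in the window works → until fails.

Does not hold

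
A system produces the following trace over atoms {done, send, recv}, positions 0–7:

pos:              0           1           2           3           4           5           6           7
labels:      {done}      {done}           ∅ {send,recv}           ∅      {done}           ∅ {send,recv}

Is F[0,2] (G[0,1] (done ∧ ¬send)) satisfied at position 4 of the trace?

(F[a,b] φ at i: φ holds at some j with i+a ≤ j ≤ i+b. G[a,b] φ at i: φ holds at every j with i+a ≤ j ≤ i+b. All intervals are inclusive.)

No

Check G[0,1] (done ∧ ¬send) at each j in [4,6]:
  j=4: fails at 4
  j=5: fails at 6
  j=6: fails at 6
No position in the window satisfies it → formula fails.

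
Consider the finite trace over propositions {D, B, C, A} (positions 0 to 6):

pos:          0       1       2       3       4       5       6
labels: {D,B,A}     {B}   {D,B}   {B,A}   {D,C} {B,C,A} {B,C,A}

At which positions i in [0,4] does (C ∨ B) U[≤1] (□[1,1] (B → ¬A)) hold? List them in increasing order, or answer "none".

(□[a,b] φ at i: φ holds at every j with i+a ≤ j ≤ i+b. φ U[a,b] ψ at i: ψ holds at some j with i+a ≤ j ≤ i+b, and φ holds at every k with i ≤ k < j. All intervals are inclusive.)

0, 1, 2, 3

Evaluate at each i in [0,4]:
  i=0: ✓ (rhs at j=0)
  i=1: ✓ (rhs at j=1)
  i=2: ✓ (rhs at j=3; lhs holds on [2,2])
  i=3: ✓ (rhs at j=3)
  i=4: ✗ (no rhs in [4,5])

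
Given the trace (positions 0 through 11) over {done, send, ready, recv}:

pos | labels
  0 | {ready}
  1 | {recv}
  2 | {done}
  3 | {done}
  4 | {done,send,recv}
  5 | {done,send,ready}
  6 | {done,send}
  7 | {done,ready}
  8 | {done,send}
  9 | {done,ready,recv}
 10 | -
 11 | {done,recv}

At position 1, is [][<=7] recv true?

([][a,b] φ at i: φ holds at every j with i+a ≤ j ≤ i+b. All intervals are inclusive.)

False

Check recv at every j in [1,8]:
  j=1: true
  j=2: false
  j=3: false
  j=4: true
  j=5: false
  j=6: false
  j=7: false
  j=8: false
Fails at j=2 → formula fails.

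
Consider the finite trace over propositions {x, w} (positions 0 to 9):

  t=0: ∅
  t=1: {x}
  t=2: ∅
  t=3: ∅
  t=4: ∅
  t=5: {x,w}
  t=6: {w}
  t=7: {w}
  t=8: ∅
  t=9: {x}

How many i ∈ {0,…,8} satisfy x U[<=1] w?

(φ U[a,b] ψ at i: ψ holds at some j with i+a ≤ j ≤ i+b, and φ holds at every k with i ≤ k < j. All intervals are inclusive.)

3

Evaluate at each i in [0,8]:
  i=0: ✗ (no rhs in [0,1])
  i=1: ✗ (no rhs in [1,2])
  i=2: ✗ (no rhs in [2,3])
  i=3: ✗ (no rhs in [3,4])
  i=4: ✗ (lhs fails at k=4 before rhs at j=5)
  i=5: ✓ (rhs at j=5)
  i=6: ✓ (rhs at j=6)
  i=7: ✓ (rhs at j=7)
  i=8: ✗ (no rhs in [8,9])
Positions where it holds: {5, 6, 7} → 3.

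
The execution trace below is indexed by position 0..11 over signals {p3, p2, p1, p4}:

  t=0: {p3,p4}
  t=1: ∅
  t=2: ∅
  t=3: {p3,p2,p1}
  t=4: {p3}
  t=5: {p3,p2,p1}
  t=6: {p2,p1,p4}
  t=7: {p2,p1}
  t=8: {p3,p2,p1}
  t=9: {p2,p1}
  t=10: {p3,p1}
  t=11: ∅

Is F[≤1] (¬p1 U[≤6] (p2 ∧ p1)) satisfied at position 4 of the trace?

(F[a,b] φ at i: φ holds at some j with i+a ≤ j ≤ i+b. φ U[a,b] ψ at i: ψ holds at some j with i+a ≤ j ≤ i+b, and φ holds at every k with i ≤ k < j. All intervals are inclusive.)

Check (¬p1 U[≤6] (p2 ∧ p1)) at each j in [4,5]:
  j=4: holds
  j=5: holds
Found at j=4 → formula holds.

Yes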